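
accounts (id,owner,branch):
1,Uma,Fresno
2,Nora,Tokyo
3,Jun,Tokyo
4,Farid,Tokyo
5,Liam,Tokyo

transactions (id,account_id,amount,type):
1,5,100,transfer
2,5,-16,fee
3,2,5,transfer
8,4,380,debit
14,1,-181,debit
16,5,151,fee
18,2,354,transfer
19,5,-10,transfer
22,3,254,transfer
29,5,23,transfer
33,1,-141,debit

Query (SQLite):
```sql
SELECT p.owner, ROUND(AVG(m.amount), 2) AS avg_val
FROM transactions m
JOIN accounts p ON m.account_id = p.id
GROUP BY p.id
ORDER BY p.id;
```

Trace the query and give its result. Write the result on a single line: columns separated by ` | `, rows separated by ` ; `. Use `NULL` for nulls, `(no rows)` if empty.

Uma | -161 ; Nora | 179.5 ; Jun | 254 ; Farid | 380 ; Liam | 49.6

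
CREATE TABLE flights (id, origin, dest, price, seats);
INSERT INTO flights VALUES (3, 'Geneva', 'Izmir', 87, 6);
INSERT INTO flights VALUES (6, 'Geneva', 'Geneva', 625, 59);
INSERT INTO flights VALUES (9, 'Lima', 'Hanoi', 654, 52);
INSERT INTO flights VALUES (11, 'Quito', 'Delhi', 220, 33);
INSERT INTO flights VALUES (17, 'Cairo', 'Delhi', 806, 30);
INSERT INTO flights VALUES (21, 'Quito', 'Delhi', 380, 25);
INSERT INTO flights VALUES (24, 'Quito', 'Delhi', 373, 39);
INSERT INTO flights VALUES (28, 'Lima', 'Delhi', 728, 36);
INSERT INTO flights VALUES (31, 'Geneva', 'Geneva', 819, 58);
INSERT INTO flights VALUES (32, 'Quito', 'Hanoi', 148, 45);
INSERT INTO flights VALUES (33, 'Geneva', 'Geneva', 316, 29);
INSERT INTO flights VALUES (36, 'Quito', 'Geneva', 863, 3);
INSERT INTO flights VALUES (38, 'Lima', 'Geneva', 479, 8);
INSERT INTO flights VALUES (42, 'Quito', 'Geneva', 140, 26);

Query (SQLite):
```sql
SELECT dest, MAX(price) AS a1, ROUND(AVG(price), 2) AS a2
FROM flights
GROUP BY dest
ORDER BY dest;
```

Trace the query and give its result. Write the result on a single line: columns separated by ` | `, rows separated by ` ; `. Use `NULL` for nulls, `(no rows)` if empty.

Delhi | 806 | 501.4 ; Geneva | 863 | 540.33 ; Hanoi | 654 | 401 ; Izmir | 87 | 87

Group flights by dest.
Per group compute: MAX(price), ROUND(AVG(price), 2).
  Delhi: ids {11, 17, 21, 24, 28} → MAX(price)=806, ROUND(AVG(price), 2)=501.4
  Geneva: ids {6, 31, 33, 36, 38, 42} → MAX(price)=863, ROUND(AVG(price), 2)=540.33
  Hanoi: ids {9, 32} → MAX(price)=654, ROUND(AVG(price), 2)=401
  Izmir: ids {3} → MAX(price)=87, ROUND(AVG(price), 2)=87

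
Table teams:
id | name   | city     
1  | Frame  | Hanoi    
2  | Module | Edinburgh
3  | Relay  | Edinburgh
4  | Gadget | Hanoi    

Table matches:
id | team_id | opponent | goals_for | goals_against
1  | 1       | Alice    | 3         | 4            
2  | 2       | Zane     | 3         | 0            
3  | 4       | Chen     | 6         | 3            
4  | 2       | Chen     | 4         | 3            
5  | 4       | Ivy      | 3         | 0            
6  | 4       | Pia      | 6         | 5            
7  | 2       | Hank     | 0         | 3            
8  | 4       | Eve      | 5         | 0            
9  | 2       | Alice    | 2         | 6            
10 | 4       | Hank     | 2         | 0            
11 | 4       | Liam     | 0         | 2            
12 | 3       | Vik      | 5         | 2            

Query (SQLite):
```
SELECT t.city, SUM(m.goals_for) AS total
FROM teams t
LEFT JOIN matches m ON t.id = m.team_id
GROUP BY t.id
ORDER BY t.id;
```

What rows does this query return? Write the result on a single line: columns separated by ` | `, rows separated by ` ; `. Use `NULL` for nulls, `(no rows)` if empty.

LEFT JOIN keeps every teams row; unmatched ones get NULL for matches columns.
Group by teams.id and compute SUM(m.goals_for). SUM over an all-NULL group is NULL.
  1: ids {1} → SUM(m.goals_for)=3
  2: ids {2, 4, 7, 9} → SUM(m.goals_for)=9
  3: ids {12} → SUM(m.goals_for)=5
  4: ids {3, 5, 6, 8, 10, 11} → SUM(m.goals_for)=22

Hanoi | 3 ; Edinburgh | 9 ; Edinburgh | 5 ; Hanoi | 22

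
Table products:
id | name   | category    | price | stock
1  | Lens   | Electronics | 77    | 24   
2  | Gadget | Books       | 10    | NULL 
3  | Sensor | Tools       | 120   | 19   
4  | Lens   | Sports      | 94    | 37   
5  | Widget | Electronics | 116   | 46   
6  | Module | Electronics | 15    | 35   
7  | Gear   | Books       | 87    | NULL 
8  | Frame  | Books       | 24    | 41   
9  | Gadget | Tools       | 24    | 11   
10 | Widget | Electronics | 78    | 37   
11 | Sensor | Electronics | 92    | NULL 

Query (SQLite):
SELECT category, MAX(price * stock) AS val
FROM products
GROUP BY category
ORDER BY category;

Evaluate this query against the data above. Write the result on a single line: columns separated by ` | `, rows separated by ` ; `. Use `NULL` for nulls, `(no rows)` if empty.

Books | 984 ; Electronics | 5336 ; Sports | 3478 ; Tools | 2280

For each row compute price * stock.
Group by category; take MAX of the expression per group.
  Books: ids {2, 7, 8} → MAX(price * stock)=984
  Electronics: ids {1, 5, 6, 10, 11} → MAX(price * stock)=5336
  Sports: ids {4} → MAX(price * stock)=3478
  Tools: ids {3, 9} → MAX(price * stock)=2280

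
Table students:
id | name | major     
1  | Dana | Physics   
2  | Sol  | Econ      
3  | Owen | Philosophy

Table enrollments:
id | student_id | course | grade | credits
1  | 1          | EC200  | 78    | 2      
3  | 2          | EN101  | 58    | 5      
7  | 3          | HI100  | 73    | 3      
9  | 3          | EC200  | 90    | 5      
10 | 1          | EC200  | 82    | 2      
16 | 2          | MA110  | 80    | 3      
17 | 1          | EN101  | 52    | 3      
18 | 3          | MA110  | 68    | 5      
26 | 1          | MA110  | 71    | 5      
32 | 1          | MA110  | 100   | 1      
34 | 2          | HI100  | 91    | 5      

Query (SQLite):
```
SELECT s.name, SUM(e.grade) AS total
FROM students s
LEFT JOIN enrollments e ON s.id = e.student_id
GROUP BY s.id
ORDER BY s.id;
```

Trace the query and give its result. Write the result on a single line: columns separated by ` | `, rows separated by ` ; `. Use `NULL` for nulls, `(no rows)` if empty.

Dana | 383 ; Sol | 229 ; Owen | 231

LEFT JOIN keeps every students row; unmatched ones get NULL for enrollments columns.
Group by students.id and compute SUM(e.grade). SUM over an all-NULL group is NULL.
  1: ids {1, 10, 17, 26, 32} → SUM(e.grade)=383
  2: ids {3, 16, 34} → SUM(e.grade)=229
  3: ids {7, 9, 18} → SUM(e.grade)=231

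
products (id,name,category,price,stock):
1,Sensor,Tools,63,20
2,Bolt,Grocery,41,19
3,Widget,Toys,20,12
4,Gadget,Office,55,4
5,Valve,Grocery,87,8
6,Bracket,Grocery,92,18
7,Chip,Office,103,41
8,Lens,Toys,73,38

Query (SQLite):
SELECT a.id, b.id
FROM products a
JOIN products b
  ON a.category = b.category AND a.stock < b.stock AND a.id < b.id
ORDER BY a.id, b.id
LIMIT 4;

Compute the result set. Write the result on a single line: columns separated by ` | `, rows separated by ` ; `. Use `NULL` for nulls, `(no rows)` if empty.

3 | 8 ; 4 | 7 ; 5 | 6

Pairs (a,b) with same category, a.stock < b.stock, a.id < b.id.
category groups: Grocery:{2,5,6} Office:{4,7} Tools:{1} Toys:{3,8}
Ordered by (a.id, b.id); first 4.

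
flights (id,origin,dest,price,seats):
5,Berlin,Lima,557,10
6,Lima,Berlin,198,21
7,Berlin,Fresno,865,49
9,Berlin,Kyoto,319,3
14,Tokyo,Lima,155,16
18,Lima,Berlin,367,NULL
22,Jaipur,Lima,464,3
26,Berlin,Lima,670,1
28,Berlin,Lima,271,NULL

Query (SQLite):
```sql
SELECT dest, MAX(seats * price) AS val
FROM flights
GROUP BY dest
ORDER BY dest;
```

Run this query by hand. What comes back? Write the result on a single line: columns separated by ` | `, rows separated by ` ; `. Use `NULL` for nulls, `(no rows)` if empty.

For each row compute seats * price.
Group by dest; take MAX of the expression per group.
  Berlin: ids {6, 18} → MAX(seats * price)=4158
  Fresno: ids {7} → MAX(seats * price)=42385
  Kyoto: ids {9} → MAX(seats * price)=957
  Lima: ids {5, 14, 22, 26, 28} → MAX(seats * price)=5570

Berlin | 4158 ; Fresno | 42385 ; Kyoto | 957 ; Lima | 5570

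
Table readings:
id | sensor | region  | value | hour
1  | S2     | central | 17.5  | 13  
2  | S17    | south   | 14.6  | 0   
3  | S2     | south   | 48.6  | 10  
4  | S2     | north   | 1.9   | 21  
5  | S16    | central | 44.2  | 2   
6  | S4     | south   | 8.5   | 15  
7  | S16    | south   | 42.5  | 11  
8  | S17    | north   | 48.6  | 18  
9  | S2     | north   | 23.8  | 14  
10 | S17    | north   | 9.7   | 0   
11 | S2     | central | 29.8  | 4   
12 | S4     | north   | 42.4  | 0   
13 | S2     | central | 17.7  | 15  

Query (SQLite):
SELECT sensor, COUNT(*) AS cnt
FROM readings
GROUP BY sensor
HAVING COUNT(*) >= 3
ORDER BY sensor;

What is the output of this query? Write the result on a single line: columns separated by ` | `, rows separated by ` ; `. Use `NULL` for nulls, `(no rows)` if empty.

Partition readings by sensor; compute COUNT(*) within each group.
HAVING: keep groups with count ≥ 3.
  S16: ids {5, 7} → COUNT(*)=2
  S17: ids {2, 8, 10} → COUNT(*)=3
  S2: ids {1, 3, 4, 9, 11, 13} → COUNT(*)=6
  S4: ids {6, 12} → COUNT(*)=2

S17 | 3 ; S2 | 6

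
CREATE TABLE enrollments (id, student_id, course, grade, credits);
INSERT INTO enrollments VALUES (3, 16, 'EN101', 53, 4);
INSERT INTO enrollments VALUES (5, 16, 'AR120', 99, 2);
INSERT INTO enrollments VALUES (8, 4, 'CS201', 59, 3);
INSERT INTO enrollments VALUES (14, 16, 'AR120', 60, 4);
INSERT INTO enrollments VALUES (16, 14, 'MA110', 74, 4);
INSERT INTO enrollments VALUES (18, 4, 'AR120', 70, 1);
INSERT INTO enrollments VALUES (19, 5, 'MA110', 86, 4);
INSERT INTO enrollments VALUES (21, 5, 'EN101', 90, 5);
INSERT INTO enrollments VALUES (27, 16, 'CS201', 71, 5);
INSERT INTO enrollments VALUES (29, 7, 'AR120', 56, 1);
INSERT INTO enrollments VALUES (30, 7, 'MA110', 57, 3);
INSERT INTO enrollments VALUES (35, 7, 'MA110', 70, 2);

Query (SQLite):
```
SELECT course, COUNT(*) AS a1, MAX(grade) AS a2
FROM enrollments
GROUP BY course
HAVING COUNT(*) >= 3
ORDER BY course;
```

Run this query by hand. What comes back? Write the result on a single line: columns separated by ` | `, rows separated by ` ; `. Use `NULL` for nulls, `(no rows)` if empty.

Group enrollments by course.
Per group compute: COUNT(*), MAX(grade).
HAVING: drop groups with fewer than 3 rows.
  AR120: ids {5, 14, 18, 29} → COUNT(*)=4, MAX(grade)=99
  CS201: ids {8, 27} → COUNT(*)=2, MAX(grade)=71
  EN101: ids {3, 21} → COUNT(*)=2, MAX(grade)=90
  MA110: ids {16, 19, 30, 35} → COUNT(*)=4, MAX(grade)=86

AR120 | 4 | 99 ; MA110 | 4 | 86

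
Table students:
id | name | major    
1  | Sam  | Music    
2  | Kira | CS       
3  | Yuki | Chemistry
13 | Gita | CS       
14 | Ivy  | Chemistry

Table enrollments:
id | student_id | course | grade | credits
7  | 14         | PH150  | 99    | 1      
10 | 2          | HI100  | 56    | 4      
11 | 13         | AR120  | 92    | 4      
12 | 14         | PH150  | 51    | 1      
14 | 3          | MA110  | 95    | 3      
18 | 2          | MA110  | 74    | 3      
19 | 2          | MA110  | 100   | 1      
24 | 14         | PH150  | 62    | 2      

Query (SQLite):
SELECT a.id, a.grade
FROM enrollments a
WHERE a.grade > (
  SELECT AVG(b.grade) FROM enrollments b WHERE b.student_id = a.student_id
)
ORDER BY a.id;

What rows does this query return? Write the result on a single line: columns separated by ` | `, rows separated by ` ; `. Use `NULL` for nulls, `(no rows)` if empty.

For each enrollments row a, compute AVG(grade) over rows sharing a.student_id.
Keep row a if a.grade > that per-group AVG.
  student_id=2: AVG(grade) = 76.666667
  student_id=3: AVG(grade) = 95.0
  student_id=13: AVG(grade) = 92.0
  student_id=14: AVG(grade) = 70.666667

7 | 99 ; 19 | 100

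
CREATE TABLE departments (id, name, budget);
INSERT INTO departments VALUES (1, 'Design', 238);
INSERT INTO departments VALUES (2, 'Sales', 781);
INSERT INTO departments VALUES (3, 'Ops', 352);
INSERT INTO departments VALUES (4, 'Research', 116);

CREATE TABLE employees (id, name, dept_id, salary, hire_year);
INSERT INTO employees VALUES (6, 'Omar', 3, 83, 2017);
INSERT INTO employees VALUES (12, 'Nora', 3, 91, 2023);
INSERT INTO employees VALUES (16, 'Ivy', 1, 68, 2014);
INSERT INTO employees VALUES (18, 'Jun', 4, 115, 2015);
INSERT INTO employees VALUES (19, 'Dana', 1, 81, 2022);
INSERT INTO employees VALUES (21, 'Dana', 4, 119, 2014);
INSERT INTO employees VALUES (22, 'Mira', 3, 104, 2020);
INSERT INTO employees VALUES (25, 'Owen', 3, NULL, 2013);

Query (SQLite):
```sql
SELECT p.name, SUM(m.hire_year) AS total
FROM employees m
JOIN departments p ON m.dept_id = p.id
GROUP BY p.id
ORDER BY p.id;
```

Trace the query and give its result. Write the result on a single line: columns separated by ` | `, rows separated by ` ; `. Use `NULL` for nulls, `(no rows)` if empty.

Join each employees row to its departments via dept_id.
Group joined rows by departments.id; compute SUM(m.hire_year) per group.
  1: ids {16, 19} → SUM(m.hire_year)=4036
  3: ids {6, 12, 22, 25} → SUM(m.hire_year)=8073
  4: ids {18, 21} → SUM(m.hire_year)=4029

Design | 4036 ; Ops | 8073 ; Research | 4029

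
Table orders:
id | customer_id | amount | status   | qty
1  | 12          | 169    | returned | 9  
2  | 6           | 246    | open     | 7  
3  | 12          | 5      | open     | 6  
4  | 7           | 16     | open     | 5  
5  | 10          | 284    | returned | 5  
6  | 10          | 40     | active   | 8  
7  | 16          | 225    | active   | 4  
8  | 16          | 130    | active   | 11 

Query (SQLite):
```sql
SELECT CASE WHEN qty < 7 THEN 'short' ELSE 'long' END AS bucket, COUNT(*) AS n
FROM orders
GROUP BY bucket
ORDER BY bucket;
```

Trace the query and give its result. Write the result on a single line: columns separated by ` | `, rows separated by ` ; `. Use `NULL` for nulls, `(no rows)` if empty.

long | 4 ; short | 4

Bucket rows by qty < 7 → 'short' else 'long'; count each bucket.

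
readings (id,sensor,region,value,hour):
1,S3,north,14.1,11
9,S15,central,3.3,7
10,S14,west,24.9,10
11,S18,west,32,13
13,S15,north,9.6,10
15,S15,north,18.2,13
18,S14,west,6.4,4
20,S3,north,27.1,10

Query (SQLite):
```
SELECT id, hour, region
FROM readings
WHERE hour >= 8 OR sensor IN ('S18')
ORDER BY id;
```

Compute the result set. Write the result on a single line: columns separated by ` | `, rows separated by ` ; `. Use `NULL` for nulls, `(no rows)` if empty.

1 | 11 | north ; 10 | 10 | west ; 11 | 13 | west ; 13 | 10 | north ; 15 | 13 | north ; 20 | 10 | north

hour >= 8: ids {1, 10, 11, 13, 15, 20}
sensor IN ('S18'): ids {11}
Combine with OR.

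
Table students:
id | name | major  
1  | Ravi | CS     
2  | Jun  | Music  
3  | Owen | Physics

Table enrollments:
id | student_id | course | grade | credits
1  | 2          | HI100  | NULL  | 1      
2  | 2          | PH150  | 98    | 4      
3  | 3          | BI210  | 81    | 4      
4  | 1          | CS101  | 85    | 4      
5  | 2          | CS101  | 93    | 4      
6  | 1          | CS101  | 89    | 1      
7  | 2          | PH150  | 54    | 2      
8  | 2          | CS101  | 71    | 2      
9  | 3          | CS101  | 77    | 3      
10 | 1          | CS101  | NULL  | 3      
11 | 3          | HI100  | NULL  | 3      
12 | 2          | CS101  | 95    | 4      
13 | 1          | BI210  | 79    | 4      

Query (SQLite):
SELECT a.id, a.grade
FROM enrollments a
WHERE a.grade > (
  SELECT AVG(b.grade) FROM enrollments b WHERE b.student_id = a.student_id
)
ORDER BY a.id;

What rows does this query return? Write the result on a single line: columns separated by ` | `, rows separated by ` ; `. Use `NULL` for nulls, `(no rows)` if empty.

2 | 98 ; 3 | 81 ; 4 | 85 ; 5 | 93 ; 6 | 89 ; 12 | 95

For each enrollments row a, compute AVG(grade) over rows sharing a.student_id.
Keep row a if a.grade > that per-group AVG.
  student_id=1: AVG(grade) = 84.333333
  student_id=2: AVG(grade) = 82.2
  student_id=3: AVG(grade) = 79.0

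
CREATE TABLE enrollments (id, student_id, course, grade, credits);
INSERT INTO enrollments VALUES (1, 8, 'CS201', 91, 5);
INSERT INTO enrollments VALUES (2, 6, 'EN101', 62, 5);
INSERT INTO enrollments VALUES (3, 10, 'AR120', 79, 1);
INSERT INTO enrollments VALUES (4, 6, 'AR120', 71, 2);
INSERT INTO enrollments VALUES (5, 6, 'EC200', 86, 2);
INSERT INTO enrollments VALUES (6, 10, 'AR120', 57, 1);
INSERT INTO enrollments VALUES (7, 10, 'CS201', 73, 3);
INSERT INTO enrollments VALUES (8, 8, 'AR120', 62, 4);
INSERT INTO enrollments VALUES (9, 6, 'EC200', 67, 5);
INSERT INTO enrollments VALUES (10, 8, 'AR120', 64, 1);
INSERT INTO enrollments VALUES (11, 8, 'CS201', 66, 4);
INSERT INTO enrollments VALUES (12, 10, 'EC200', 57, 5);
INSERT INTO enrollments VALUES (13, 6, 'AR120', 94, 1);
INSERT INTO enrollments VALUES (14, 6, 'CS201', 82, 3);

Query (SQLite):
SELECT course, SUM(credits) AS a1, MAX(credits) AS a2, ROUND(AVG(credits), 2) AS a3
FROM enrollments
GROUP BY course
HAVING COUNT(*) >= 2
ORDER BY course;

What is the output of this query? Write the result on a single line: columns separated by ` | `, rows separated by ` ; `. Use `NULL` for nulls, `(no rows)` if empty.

AR120 | 10 | 4 | 1.67 ; CS201 | 15 | 5 | 3.75 ; EC200 | 12 | 5 | 4

Group enrollments by course.
Per group compute: SUM(credits), MAX(credits), ROUND(AVG(credits), 2).
HAVING: drop groups with fewer than 2 rows.
  AR120: ids {3, 4, 6, 8, 10, 13} → SUM(credits)=10, MAX(credits)=4, ROUND(AVG(credits), 2)=1.67
  CS201: ids {1, 7, 11, 14} → SUM(credits)=15, MAX(credits)=5, ROUND(AVG(credits), 2)=3.75
  EC200: ids {5, 9, 12} → SUM(credits)=12, MAX(credits)=5, ROUND(AVG(credits), 2)=4
  EN101: ids {2} → SUM(credits)=5, MAX(credits)=5, ROUND(AVG(credits), 2)=5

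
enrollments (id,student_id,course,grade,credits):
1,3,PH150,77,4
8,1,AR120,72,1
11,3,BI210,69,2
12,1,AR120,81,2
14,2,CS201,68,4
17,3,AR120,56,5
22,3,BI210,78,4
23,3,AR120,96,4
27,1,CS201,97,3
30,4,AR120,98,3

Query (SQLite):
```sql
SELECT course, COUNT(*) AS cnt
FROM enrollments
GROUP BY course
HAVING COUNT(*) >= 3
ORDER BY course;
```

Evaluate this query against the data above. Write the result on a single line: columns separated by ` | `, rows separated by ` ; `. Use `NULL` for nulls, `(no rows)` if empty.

AR120 | 5

Partition enrollments by course; compute COUNT(*) within each group.
HAVING: keep groups with count ≥ 3.
  AR120: ids {8, 12, 17, 23, 30} → COUNT(*)=5
  BI210: ids {11, 22} → COUNT(*)=2
  CS201: ids {14, 27} → COUNT(*)=2
  PH150: ids {1} → COUNT(*)=1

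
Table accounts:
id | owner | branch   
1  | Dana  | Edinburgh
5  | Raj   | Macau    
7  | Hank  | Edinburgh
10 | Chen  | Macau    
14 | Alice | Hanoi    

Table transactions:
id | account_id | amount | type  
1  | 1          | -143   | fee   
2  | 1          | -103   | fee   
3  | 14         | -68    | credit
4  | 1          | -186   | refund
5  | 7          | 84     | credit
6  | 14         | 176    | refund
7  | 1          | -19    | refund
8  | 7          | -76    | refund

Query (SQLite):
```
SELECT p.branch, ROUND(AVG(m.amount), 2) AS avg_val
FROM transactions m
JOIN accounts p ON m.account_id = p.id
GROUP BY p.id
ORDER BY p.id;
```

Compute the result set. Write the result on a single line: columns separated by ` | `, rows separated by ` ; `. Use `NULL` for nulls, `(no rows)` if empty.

Edinburgh | -112.75 ; Edinburgh | 4 ; Hanoi | 54

Join each transactions row to its accounts via account_id.
Group joined rows by accounts.id; compute ROUND(AVG(m.amount), 2) per group.
  1: ids {1, 2, 4, 7} → ROUND(AVG(m.amount), 2)=-112.75
  7: ids {5, 8} → ROUND(AVG(m.amount), 2)=4
  14: ids {3, 6} → ROUND(AVG(m.amount), 2)=54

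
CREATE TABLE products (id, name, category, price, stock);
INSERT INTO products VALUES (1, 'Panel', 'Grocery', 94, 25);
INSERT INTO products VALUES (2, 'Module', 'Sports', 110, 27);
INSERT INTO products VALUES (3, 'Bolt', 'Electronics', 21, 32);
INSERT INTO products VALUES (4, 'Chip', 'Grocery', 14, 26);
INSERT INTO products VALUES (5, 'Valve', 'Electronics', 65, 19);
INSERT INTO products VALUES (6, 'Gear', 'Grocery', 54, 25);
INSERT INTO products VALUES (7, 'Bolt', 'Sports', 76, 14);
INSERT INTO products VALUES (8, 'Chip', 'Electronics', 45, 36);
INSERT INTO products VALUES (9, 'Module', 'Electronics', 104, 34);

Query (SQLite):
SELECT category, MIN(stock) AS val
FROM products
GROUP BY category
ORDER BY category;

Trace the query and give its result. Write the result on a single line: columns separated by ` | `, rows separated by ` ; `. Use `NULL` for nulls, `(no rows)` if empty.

Electronics | 19 ; Grocery | 25 ; Sports | 14

Partition products by category; compute MIN(stock) within each group.
  Electronics: ids {3, 5, 8, 9} → MIN(stock)=19
  Grocery: ids {1, 4, 6} → MIN(stock)=25
  Sports: ids {2, 7} → MIN(stock)=14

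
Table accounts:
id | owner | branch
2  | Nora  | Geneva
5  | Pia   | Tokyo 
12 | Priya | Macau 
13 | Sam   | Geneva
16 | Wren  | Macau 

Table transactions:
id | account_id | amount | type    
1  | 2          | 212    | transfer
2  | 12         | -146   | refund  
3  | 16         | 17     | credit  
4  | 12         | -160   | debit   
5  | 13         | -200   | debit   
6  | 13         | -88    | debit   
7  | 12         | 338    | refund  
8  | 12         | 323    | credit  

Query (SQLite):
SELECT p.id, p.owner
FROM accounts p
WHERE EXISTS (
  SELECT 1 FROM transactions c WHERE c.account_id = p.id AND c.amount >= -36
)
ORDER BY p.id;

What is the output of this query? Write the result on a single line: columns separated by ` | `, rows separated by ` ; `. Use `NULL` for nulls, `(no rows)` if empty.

For each accounts row, check whether any transactions with matching account_id has amount >= -36.
Keep rows where that is true.

2 | Nora ; 12 | Priya ; 16 | Wren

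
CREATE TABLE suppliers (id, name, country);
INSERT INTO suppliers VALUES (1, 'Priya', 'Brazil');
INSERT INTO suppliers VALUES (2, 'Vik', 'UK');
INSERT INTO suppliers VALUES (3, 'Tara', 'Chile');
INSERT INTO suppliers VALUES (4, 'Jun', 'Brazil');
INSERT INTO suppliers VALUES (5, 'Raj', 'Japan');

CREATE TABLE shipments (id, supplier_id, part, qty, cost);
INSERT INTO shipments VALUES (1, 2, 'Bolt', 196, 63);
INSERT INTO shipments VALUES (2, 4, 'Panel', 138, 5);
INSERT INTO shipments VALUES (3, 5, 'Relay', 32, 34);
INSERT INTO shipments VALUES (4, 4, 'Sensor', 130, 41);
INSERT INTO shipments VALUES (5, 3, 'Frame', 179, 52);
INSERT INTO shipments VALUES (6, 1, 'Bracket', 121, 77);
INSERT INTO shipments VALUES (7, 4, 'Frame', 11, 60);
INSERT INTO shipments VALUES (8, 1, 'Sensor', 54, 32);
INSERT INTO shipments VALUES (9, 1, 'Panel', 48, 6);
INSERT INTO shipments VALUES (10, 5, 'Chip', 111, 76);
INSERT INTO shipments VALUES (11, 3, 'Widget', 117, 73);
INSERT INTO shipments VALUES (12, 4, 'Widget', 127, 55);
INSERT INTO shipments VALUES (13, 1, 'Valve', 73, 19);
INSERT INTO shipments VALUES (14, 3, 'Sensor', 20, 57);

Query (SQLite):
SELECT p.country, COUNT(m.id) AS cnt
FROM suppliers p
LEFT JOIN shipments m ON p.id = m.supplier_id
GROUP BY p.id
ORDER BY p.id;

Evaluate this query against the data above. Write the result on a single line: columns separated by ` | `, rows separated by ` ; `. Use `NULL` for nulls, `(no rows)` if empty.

Brazil | 4 ; UK | 1 ; Chile | 3 ; Brazil | 4 ; Japan | 2

LEFT JOIN keeps every suppliers row; unmatched ones get NULL for shipments columns.
Group by suppliers.id and compute COUNT(m.id). COUNT(col) of an all-NULL group is 0.
  1: ids {6, 8, 9, 13} → COUNT(m.id)=4
  2: ids {1} → COUNT(m.id)=1
  3: ids {5, 11, 14} → COUNT(m.id)=3
  4: ids {2, 4, 7, 12} → COUNT(m.id)=4
  5: ids {3, 10} → COUNT(m.id)=2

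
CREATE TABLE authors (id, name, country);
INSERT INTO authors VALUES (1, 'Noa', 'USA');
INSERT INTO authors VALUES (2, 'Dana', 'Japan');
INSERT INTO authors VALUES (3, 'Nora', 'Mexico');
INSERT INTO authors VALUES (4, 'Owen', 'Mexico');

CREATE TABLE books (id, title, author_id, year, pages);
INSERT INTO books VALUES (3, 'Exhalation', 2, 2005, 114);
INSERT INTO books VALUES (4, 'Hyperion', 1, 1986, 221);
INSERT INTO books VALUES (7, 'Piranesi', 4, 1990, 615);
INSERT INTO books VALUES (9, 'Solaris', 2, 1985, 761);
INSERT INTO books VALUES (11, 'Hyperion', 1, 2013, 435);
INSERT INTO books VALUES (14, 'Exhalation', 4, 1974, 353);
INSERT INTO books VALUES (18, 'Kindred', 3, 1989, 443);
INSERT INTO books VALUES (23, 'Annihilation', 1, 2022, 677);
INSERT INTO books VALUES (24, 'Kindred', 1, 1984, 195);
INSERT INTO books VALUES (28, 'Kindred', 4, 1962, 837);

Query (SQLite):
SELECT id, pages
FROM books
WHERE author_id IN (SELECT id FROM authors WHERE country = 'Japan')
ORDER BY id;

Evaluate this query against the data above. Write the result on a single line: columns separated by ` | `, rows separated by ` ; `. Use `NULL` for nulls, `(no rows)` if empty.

Inner query: authors.id where country = 'Japan'.
Outer: keep books rows whose author_id is in that set.
Inner query → {2}

3 | 114 ; 9 | 761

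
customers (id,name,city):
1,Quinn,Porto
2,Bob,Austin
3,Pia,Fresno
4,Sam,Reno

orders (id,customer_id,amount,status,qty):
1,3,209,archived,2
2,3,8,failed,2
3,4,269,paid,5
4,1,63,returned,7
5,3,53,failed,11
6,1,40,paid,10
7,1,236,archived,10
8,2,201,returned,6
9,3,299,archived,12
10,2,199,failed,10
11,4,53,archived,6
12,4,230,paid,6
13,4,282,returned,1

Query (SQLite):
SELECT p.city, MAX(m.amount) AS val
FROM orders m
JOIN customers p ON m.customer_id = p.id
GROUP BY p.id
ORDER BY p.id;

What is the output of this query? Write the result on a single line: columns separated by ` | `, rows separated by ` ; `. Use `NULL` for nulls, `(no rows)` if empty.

Porto | 236 ; Austin | 201 ; Fresno | 299 ; Reno | 282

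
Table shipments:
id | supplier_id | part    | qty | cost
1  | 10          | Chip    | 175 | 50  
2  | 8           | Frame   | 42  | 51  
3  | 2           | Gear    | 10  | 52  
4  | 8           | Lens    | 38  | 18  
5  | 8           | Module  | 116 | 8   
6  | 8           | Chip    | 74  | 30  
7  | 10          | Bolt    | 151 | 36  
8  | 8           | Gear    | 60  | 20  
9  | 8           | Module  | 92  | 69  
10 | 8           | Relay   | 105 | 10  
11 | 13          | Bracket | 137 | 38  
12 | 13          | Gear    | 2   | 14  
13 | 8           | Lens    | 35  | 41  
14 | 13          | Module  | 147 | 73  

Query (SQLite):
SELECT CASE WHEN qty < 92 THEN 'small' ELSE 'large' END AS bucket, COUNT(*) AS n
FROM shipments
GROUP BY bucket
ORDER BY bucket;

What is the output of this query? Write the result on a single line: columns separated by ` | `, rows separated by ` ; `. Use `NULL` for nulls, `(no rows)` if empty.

large | 7 ; small | 7

Bucket rows by qty < 92 → 'small' else 'large'; count each bucket.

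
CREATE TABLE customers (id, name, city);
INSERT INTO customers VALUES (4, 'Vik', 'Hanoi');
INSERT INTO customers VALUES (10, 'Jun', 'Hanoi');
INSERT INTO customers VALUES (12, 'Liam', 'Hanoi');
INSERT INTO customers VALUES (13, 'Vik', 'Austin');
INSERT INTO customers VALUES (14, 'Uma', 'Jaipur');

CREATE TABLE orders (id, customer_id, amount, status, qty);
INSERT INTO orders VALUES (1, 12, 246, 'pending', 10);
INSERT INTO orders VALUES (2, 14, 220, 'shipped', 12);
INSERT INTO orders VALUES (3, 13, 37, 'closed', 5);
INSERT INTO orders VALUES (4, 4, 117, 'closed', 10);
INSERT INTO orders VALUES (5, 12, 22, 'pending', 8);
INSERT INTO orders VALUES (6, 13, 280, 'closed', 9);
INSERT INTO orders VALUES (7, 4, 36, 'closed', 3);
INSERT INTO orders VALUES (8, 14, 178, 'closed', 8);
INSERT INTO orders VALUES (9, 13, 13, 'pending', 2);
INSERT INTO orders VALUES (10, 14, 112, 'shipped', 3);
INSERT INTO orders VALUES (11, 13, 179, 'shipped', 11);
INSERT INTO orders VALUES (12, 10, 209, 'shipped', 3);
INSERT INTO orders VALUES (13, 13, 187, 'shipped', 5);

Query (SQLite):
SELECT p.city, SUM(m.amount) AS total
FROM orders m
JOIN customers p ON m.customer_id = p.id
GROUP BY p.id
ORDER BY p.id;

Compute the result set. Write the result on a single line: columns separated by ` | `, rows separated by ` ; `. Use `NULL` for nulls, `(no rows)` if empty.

Hanoi | 153 ; Hanoi | 209 ; Hanoi | 268 ; Austin | 696 ; Jaipur | 510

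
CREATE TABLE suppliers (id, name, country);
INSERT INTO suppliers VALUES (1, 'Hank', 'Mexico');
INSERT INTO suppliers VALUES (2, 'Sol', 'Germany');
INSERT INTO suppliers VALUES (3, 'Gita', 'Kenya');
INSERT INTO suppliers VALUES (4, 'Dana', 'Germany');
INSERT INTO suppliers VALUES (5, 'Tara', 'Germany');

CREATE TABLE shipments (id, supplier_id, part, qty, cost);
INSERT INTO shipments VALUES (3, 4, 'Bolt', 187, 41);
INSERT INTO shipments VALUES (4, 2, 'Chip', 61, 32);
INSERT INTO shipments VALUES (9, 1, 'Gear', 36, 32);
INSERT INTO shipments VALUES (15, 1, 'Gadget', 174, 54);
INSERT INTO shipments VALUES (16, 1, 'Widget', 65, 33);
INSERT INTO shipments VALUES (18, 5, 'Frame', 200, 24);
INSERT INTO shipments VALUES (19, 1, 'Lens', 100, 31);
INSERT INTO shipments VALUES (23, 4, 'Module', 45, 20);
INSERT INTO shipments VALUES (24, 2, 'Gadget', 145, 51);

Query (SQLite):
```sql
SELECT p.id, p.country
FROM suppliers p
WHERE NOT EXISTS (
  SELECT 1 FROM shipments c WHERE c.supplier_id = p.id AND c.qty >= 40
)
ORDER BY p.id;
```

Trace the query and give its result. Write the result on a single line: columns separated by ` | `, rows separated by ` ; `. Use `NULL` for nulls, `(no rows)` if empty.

3 | Kenya

For each suppliers row, check whether any shipments with matching supplier_id has qty >= 40.
Keep rows where that is false.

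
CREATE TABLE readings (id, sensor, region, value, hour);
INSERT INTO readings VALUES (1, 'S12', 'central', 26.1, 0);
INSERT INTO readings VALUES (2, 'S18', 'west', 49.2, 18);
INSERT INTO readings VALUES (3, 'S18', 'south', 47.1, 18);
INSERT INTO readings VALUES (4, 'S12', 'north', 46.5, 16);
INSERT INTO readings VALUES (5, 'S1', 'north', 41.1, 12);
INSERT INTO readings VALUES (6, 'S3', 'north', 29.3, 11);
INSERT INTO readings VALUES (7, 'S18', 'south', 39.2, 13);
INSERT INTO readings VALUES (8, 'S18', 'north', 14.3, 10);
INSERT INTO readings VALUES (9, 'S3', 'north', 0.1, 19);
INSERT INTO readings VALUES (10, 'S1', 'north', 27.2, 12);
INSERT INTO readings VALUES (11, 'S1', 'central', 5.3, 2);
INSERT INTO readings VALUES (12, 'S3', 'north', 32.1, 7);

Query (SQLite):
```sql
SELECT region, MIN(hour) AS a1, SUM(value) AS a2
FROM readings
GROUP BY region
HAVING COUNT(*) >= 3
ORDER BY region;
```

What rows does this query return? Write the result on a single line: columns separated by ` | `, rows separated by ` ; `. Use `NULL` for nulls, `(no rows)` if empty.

Group readings by region.
Per group compute: MIN(hour), SUM(value).
HAVING: drop groups with fewer than 3 rows.
  central: ids {1, 11} → MIN(hour)=0, SUM(value)=31.4
  north: ids {4, 5, 6, 8, 9, 10, 12} → MIN(hour)=7, SUM(value)=190.6
  south: ids {3, 7} → MIN(hour)=13, SUM(value)=86.3
  west: ids {2} → MIN(hour)=18, SUM(value)=49.2

north | 7 | 190.6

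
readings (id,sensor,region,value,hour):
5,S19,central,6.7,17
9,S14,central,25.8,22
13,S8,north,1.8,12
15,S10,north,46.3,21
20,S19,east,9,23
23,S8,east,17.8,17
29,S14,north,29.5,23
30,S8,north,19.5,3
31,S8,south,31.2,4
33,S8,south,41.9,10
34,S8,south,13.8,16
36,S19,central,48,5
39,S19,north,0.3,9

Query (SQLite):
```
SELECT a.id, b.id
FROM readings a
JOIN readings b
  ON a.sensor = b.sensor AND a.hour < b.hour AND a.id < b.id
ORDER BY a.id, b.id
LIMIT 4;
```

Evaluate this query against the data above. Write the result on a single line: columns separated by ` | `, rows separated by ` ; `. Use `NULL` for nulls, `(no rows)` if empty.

5 | 20 ; 9 | 29 ; 13 | 23 ; 13 | 34

Pairs (a,b) with same sensor, a.hour < b.hour, a.id < b.id.
sensor groups: S10:{15} S14:{9,29} S19:{5,20,36,39} S8:{13,23,30,31,33,34}
Ordered by (a.id, b.id); first 4.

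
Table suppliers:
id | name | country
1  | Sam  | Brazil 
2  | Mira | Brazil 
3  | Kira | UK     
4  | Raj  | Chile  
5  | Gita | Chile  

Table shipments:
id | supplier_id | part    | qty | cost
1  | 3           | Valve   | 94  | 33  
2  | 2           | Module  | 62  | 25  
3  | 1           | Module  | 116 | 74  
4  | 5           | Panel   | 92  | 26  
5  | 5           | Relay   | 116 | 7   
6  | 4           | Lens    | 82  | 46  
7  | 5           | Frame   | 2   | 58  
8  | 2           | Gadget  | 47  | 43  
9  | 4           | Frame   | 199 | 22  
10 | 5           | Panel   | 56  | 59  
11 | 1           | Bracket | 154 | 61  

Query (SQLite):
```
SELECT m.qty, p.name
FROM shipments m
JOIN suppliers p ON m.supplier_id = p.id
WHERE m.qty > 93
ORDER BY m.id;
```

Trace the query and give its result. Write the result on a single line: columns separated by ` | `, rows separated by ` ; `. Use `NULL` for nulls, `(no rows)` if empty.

Each shipments row matches the suppliers row where supplier_id = suppliers.id.
Then keep rows with m.qty > 93.

94 | Kira ; 116 | Sam ; 116 | Gita ; 199 | Raj ; 154 | Sam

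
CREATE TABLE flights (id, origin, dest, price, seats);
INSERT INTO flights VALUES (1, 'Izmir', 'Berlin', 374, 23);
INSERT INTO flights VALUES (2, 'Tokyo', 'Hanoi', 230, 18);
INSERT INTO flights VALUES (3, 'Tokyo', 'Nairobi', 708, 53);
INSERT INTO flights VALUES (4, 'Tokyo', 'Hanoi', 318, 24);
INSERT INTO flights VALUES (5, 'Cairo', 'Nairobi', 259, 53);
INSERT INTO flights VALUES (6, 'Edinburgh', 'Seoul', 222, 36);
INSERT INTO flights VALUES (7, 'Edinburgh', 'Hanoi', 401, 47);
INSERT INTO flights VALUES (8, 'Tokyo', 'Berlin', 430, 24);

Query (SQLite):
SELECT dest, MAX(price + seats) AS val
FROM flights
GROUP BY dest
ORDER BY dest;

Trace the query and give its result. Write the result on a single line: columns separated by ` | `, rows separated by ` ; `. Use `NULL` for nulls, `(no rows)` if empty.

Berlin | 454 ; Hanoi | 448 ; Nairobi | 761 ; Seoul | 258

For each row compute price + seats.
Group by dest; take MAX of the expression per group.
  Berlin: ids {1, 8} → MAX(price + seats)=454
  Hanoi: ids {2, 4, 7} → MAX(price + seats)=448
  Nairobi: ids {3, 5} → MAX(price + seats)=761
  Seoul: ids {6} → MAX(price + seats)=258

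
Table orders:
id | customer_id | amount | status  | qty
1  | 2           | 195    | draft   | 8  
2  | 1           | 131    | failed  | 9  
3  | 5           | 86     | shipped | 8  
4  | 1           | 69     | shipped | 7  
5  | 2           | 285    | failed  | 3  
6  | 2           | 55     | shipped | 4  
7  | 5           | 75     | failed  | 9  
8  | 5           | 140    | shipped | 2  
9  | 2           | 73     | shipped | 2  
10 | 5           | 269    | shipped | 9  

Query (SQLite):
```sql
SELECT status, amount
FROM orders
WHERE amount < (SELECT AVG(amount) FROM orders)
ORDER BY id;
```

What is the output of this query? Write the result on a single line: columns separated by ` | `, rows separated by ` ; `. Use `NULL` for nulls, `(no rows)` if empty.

Scalar subquery: AVG(amount) over all orders rows = 137.8.
Keep rows where amount < that value.

failed | 131 ; shipped | 86 ; shipped | 69 ; shipped | 55 ; failed | 75 ; shipped | 73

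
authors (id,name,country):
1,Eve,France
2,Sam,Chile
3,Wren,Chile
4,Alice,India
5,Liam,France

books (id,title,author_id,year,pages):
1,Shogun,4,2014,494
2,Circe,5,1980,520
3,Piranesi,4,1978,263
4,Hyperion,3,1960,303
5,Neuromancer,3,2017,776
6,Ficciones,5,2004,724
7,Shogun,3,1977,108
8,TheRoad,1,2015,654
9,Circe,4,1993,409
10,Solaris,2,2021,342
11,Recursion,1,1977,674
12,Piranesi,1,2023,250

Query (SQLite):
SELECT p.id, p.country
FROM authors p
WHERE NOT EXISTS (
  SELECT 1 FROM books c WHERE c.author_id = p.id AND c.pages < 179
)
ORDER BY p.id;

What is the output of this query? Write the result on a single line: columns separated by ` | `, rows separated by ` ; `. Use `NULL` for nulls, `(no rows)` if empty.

1 | France ; 2 | Chile ; 4 | India ; 5 | France

For each authors row, check whether any books with matching author_id has pages < 179.
Keep rows where that is false.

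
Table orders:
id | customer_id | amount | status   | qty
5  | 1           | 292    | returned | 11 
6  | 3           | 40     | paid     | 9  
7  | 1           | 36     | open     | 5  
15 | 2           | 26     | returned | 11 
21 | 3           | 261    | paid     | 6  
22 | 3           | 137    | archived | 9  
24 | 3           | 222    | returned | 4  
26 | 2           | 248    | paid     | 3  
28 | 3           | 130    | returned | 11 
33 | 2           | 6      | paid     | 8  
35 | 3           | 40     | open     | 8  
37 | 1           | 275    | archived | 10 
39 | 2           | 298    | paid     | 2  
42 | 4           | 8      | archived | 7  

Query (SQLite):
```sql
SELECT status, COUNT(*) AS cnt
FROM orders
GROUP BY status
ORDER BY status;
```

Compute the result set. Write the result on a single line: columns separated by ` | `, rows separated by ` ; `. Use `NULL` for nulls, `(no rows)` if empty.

archived | 3 ; open | 2 ; paid | 5 ; returned | 4

Partition orders by status; compute COUNT(*) within each group.
  archived: ids {22, 37, 42} → COUNT(*)=3
  open: ids {7, 35} → COUNT(*)=2
  paid: ids {6, 21, 26, 33, 39} → COUNT(*)=5
  returned: ids {5, 15, 24, 28} → COUNT(*)=4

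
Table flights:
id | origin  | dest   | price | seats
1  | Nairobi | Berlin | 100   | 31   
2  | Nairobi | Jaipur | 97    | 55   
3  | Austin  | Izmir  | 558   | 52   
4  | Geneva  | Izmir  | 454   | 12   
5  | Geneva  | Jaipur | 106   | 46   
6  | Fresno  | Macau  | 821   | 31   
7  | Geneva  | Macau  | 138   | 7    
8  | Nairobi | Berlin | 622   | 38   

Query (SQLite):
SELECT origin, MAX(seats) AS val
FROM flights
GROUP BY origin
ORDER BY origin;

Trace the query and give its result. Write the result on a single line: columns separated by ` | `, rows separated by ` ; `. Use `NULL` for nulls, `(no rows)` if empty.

Austin | 52 ; Fresno | 31 ; Geneva | 46 ; Nairobi | 55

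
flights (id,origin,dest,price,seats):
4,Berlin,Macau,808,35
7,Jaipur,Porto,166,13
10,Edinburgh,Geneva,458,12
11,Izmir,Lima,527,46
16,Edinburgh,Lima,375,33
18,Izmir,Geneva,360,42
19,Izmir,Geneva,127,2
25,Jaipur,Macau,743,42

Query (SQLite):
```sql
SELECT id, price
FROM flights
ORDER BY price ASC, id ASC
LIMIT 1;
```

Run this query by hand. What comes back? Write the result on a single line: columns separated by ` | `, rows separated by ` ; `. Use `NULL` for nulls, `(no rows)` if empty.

19 | 127

Sort by price asc, tiebreak id asc: (127, id=19), (166, id=7), (360, id=18), (375, id=16) …. Take first 1.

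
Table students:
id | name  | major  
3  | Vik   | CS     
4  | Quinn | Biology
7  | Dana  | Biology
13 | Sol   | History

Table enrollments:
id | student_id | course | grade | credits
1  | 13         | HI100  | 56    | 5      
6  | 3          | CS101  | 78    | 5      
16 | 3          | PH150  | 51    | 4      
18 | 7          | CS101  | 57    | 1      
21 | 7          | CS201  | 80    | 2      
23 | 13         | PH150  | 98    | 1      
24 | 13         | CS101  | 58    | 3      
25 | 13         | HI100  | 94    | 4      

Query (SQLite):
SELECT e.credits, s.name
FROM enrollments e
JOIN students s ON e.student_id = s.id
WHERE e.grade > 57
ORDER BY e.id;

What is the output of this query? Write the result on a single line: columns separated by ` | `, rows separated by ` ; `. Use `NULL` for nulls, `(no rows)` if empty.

Each enrollments row matches the students row where student_id = students.id.
Then keep rows with e.grade > 57.

5 | Vik ; 2 | Dana ; 1 | Sol ; 3 | Sol ; 4 | Sol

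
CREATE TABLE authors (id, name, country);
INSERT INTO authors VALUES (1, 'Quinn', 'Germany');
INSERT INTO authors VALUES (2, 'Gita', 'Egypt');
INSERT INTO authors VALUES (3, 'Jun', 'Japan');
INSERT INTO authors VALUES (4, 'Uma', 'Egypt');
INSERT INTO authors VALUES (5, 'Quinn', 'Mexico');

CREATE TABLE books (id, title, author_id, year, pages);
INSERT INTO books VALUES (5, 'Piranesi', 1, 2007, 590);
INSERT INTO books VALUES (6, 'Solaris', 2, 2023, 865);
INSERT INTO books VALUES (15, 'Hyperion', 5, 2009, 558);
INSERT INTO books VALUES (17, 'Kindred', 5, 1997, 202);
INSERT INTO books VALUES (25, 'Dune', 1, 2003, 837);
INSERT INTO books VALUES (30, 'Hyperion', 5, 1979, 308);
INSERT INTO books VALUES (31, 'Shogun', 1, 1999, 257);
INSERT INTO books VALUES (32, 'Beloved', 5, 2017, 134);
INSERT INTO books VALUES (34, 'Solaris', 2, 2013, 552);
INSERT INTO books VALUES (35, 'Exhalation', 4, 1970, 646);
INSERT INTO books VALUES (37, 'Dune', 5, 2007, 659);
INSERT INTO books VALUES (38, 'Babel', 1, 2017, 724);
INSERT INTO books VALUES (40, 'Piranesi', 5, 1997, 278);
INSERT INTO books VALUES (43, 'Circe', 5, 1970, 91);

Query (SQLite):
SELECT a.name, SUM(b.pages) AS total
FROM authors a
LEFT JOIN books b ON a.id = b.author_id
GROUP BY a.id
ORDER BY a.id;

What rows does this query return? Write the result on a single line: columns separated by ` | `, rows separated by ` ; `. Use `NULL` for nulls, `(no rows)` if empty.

LEFT JOIN keeps every authors row; unmatched ones get NULL for books columns.
Group by authors.id and compute SUM(b.pages). SUM over an all-NULL group is NULL.
  1: ids {5, 25, 31, 38} → SUM(b.pages)=2408
  2: ids {6, 34} → SUM(b.pages)=1417
  3: ids {—} → SUM(b.pages)=NULL
  4: ids {35} → SUM(b.pages)=646
  5: ids {15, 17, 30, 32, 37, 40, 43} → SUM(b.pages)=2230

Quinn | 2408 ; Gita | 1417 ; Jun | NULL ; Uma | 646 ; Quinn | 2230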